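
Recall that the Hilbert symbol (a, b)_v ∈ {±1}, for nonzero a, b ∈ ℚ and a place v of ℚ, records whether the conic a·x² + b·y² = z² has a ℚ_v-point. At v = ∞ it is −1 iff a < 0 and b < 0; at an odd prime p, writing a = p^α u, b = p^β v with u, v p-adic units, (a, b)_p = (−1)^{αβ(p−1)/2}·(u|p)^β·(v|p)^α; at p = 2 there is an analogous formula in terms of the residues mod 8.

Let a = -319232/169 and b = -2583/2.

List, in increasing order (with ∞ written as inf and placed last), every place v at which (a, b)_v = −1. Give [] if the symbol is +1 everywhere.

[7, 41, 43, inf]

Mod squares: a ≡ -1247, b ≡ -574. Check v ∈ {∞, 2, 3, 7, 13, 29, 41, 43}.
v=41: a=41^0·(≡7), b=41^1·(≡30) mod 41; (7|41)=-1, (30|41)=-1; (−1)^{0·1·20}·(-1)^1·(-1)^0 = -1.
v=13: a=13^-2·(≡9), b=13^0·(≡2) mod 13; (9|13)=+1, (2|13)=-1; (−1)^{-2·0·6}·(+1)^0·(-1)^-2 = +1.
v=∞: -1247 < 0 and -574 < 0  ⇒  (a,b)_∞ = -1.
v=2: v_2(a)=8, v_2(b)=-1; units ≡ 1, 1 (mod 8); ε·ε+αω+βω = 0·0+8·0+-1·0 ≡ 0  ⇒  (a,b)_2 = +1.
v=29: a=29^1·(≡15), b=29^0·(≡28) mod 29; (15|29)=-1, (28|29)=+1; (−1)^{1·0·14}·(-1)^0·(+1)^1 = +1.
v=43: a=43^1·(≡38), b=43^0·(≡20) mod 43; (38|43)=+1, (20|43)=-1; (−1)^{1·0·21}·(+1)^0·(-1)^1 = -1.
v=7: a=7^0·(≡3), b=7^1·(≡1) mod 7; (3|7)=-1, (1|7)=+1; (−1)^{0·1·3}·(-1)^1·(+1)^0 = -1.
v=3: a=3^0·(≡1), b=3^2·(≡2) mod 3; (1|3)=+1, (2|3)=-1; (−1)^{0·2·1}·(+1)^2·(-1)^0 = +1.
Ram(-1247, -574) = {7, 41, 43, ∞}; no ℚ_7-point on the conic.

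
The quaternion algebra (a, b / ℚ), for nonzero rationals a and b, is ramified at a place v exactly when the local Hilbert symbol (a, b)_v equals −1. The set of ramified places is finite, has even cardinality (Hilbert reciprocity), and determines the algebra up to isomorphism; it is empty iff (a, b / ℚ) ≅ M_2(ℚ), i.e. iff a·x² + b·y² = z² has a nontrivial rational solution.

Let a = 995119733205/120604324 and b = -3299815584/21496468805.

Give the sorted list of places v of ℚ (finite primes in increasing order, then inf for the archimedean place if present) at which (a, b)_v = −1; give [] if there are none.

(a, b) ≡ (5, -930) mod (ℚ^×)²; places V = {2, 3, 5, 7, 13, 17, 19, 29, 31, 41, ∞}.
(a,b)_∞: sgn(5)=+, sgn(-930)=−, so +1.
(a,b)_3: α=6, u≡2; β=9, v≡2 (mod 3); (2|3)=-1, (2|3)=-1; sign (−1)^0·-1^9·-1^6 = -1.
(a,b)_13: α=2, u≡5; β=2, v≡8 (mod 13); (5|13)=-1, (8|13)=-1; sign (−1)^0·-1^2·-1^2 = +1.
(a,b)_31: α=2, u≡14; β=1, v≡5 (mod 31); (14|31)=+1, (5|31)=+1; sign (−1)^0·+1^1·+1^2 = +1.
(a,b)_5: α=1, u≡4; β=-1, v≡1 (mod 5); (4|5)=+1, (1|5)=+1; sign (−1)^0·+1^-1·+1^1 = +1.
(a,b)_17: α=-4, u≡10; β=-2, v≡11 (mod 17); (10|17)=-1, (11|17)=-1; sign (−1)^0·-1^-2·-1^-4 = +1.
(a,b)_41: α=2, u≡31; β=0, v≡26 (mod 41); (31|41)=+1, (26|41)=-1; sign (−1)^0·+1^0·-1^2 = +1.
(a,b)_2: α=-2, β=5; u≡5, v≡7 (mod 8); ε(u)ε(v)=0·1, αω(v)=-2·0, βω(u)=5·1; sum ≡ 1  ⇒  -1.
(a,b)_29: α=0, u≡1; β=-2, v≡10 (mod 29); (1|29)=+1, (10|29)=-1; sign (−1)^0·+1^-2·-1^0 = +1.
(a,b)_19: α=-2, u≡17; β=-2, v≡4 (mod 19); (17|19)=+1, (4|19)=+1; sign (−1)^0·+1^-2·+1^-2 = +1.
(a,b)_7: α=0, u≡3; β=-2, v≡1 (mod 7); (3|7)=-1, (1|7)=+1; sign (−1)^0·-1^-2·+1^0 = +1.
Ram(5, -930) = {2, 3}; no ℚ_2-point on the conic.

[2, 3]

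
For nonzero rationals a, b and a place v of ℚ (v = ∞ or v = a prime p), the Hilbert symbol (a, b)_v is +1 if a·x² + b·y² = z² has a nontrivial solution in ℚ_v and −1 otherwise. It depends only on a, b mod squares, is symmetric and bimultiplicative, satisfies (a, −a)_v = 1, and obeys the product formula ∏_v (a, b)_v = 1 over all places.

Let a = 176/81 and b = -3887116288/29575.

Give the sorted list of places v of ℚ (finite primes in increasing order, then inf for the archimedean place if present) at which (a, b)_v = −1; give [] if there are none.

[2, 11, 23, 31]

Mod squares: a ≡ 11, b ≡ -54901. Check v ∈ {∞, 2, 3, 5, 7, 11, 13, 23, 31}.
v=11: a=11^1·(≡4), b=11^3·(≡9) mod 11; (4|11)=+1, (9|11)=+1; (−1)^{1·3·5}·(+1)^3·(+1)^1 = -1.
v=23: a=23^0·(≡7), b=23^1·(≡7) mod 23; (7|23)=-1, (7|23)=-1; (−1)^{0·1·11}·(-1)^1·(-1)^0 = -1.
v=31: a=31^0·(≡6), b=31^1·(≡29) mod 31; (6|31)=-1, (29|31)=-1; (−1)^{0·1·15}·(-1)^1·(-1)^0 = -1.
v=3: a=3^-4·(≡2), b=3^0·(≡2) mod 3; (2|3)=-1, (2|3)=-1; (−1)^{-4·0·1}·(-1)^0·(-1)^-4 = +1.
v=∞: 11 > 0 and -54901 < 0  ⇒  (a,b)_∞ = +1.
v=13: a=13^0·(≡11), b=13^-2·(≡6) mod 13; (11|13)=-1, (6|13)=-1; (−1)^{0·-2·6}·(-1)^-2·(-1)^0 = +1.
v=5: a=5^0·(≡1), b=5^-2·(≡4) mod 5; (1|5)=+1, (4|5)=+1; (−1)^{0·-2·2}·(+1)^-2·(+1)^0 = +1.
v=2: v_2(a)=4, v_2(b)=12; units ≡ 3, 3 (mod 8); ε·ε+αω+βω = 1·1+4·1+12·1 ≡ 1  ⇒  (a,b)_2 = -1.
v=7: a=7^0·(≡2), b=7^-1·(≡2) mod 7; (2|7)=+1, (2|7)=+1; (−1)^{0·-1·3}·(+1)^-1·(+1)^0 = +1.
(11, -54901 / ℚ) ramifies at {2, 11, 23, 31}: a division algebra.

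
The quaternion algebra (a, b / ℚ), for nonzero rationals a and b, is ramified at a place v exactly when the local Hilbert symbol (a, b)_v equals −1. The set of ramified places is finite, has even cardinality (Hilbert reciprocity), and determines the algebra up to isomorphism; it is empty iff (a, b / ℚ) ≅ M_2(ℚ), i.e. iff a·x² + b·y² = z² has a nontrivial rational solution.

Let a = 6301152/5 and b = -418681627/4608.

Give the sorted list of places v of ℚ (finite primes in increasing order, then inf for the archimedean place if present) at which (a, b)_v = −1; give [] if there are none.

[17, 23]

(a, b) ≡ (24310, -10166) mod (ℚ^×)²; places V = {2, 3, 5, 7, 11, 13, 17, 23, 41, ∞}.
(a,b)_∞: sgn(24310)=+, sgn(-10166)=−, so +1.
(a,b)_7: α=0, u≡5; β=2, v≡3 (mod 7); (5|7)=-1, (3|7)=-1; sign (−1)^0·-1^2·-1^0 = +1.
(a,b)_41: α=0, u≡38; β=2, v≡21 (mod 41); (38|41)=-1, (21|41)=+1; sign (−1)^0·-1^2·+1^0 = +1.
(a,b)_17: α=1, u≡1; β=1, v≡11 (mod 17); (1|17)=+1, (11|17)=-1; sign (−1)^0·+1^1·-1^1 = -1.
(a,b)_11: α=1, u≡8; β=0, v≡1 (mod 11); (8|11)=-1, (1|11)=+1; sign (−1)^0·-1^0·+1^1 = +1.
(a,b)_23: α=0, u≡19; β=1, v≡1 (mod 23); (19|23)=-1, (1|23)=+1; sign (−1)^0·-1^1·+1^0 = -1.
(a,b)_3: α=4, u≡1; β=-2, v≡1 (mod 3); (1|3)=+1, (1|3)=+1; sign (−1)^0·+1^-2·+1^4 = +1.
(a,b)_2: α=5, β=-9; u≡3, v≡5 (mod 8); ε(u)ε(v)=1·0, αω(v)=5·1, βω(u)=-9·1; sum ≡ 0  ⇒  +1.
(a,b)_13: α=1, u≡5; β=1, v≡2 (mod 13); (5|13)=-1, (2|13)=-1; sign (−1)^0·-1^1·-1^1 = +1.
(a,b)_5: α=-1, u≡2; β=0, v≡1 (mod 5); (2|5)=-1, (1|5)=+1; sign (−1)^0·-1^0·+1^-1 = +1.
Ram(24310, -10166) = {17, 23}; no ℚ_17-point on the conic.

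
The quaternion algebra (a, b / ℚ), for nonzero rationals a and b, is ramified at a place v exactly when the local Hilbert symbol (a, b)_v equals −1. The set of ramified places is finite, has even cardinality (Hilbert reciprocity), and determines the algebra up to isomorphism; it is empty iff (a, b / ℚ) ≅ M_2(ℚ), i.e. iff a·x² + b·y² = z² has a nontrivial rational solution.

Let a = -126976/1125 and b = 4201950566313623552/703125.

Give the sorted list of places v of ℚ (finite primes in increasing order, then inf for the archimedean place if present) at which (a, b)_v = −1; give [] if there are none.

Mod squares: a ≡ -155, b ≡ 1019590. Check v ∈ {∞, 2, 3, 5, 11, 13, 23, 31}.
v=∞: -155 < 0 and 1019590 > 0  ⇒  (a,b)_∞ = +1.
v=5: a=5^-3·(≡1), b=5^-7·(≡3) mod 5; (1|5)=+1, (3|5)=-1; (−1)^{-3·-7·2}·(+1)^-7·(-1)^-3 = -1.
v=11: a=11^0·(≡10), b=11^3·(≡3) mod 11; (10|11)=-1, (3|11)=+1; (−1)^{0·3·5}·(-1)^3·(+1)^0 = -1.
v=13: a=13^0·(≡3), b=13^3·(≡9) mod 13; (3|13)=+1, (9|13)=+1; (−1)^{0·3·6}·(+1)^3·(+1)^0 = +1.
v=3: a=3^-2·(≡1), b=3^-2·(≡1) mod 3; (1|3)=+1, (1|3)=+1; (−1)^{-2·-2·1}·(+1)^-2·(+1)^-2 = +1.
v=31: a=31^1·(≡3), b=31^3·(≡13) mod 31; (3|31)=-1, (13|31)=-1; (−1)^{1·3·15}·(-1)^3·(-1)^1 = -1.
v=23: a=23^0·(≡8), b=23^1·(≡2) mod 23; (8|23)=+1, (2|23)=+1; (−1)^{0·1·11}·(+1)^1·(+1)^0 = +1.
v=2: v_2(a)=12, v_2(b)=21; units ≡ 5, 3 (mod 8); ε·ε+αω+βω = 0·1+12·1+21·1 ≡ 1  ⇒  (a,b)_2 = -1.
|Ram(-155, 1019590)| = 4, even; anisotropic at {2, 5, 11, 31}.

[2, 5, 11, 31]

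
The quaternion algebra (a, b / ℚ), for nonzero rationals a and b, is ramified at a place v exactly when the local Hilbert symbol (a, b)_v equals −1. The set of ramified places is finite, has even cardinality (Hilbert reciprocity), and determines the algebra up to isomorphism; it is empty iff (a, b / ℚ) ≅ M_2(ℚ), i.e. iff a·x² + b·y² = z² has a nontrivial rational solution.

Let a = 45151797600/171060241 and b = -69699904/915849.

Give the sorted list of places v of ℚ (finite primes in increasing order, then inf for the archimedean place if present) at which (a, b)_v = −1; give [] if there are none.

Mod squares: a ≡ 8246, b ≡ -589. Check v ∈ {∞, 2, 3, 5, 7, 11, 13, 19, 29, 31, 41, 43}.
v=19: a=19^1·(≡1), b=19^1·(≡6) mod 19; (1|19)=+1, (6|19)=+1; (−1)^{1·1·9}·(+1)^1·(+1)^1 = -1.
v=13: a=13^2·(≡3), b=13^0·(≡1) mod 13; (3|13)=+1, (1|13)=+1; (−1)^{2·0·6}·(+1)^0·(+1)^2 = +1.
v=5: a=5^2·(≡4), b=5^0·(≡4) mod 5; (4|5)=+1, (4|5)=+1; (−1)^{2·0·2}·(+1)^0·(+1)^2 = +1.
v=11: a=11^-2·(≡8), b=11^-2·(≡1) mod 11; (8|11)=-1, (1|11)=+1; (−1)^{-2·-2·5}·(-1)^-2·(+1)^-2 = +1.
v=31: a=31^1·(≡16), b=31^1·(≡30) mod 31; (16|31)=+1, (30|31)=-1; (−1)^{1·1·15}·(+1)^1·(-1)^1 = +1.
v=∞: 8246 > 0 and -589 < 0  ⇒  (a,b)_∞ = +1.
v=7: a=7^1·(≡4), b=7^0·(≡5) mod 7; (4|7)=+1, (5|7)=-1; (−1)^{1·0·3}·(+1)^0·(-1)^1 = -1.
v=3: a=3^4·(≡2), b=3^-2·(≡2) mod 3; (2|3)=-1, (2|3)=-1; (−1)^{4·-2·1}·(-1)^-2·(-1)^4 = +1.
v=43: a=43^0·(≡19), b=43^2·(≡25) mod 43; (19|43)=-1, (25|43)=+1; (−1)^{0·2·21}·(-1)^2·(+1)^0 = +1.
v=2: v_2(a)=5, v_2(b)=6; units ≡ 3, 3 (mod 8); ε·ε+αω+βω = 1·1+5·1+6·1 ≡ 0  ⇒  (a,b)_2 = +1.
v=29: a=29^-2·(≡12), b=29^-2·(≡20) mod 29; (12|29)=-1, (20|29)=+1; (−1)^{-2·-2·14}·(-1)^-2·(+1)^-2 = +1.
v=41: a=41^-2·(≡37), b=41^0·(≡3) mod 41; (37|41)=+1, (3|41)=-1; (−1)^{-2·0·20}·(+1)^0·(-1)^-2 = +1.
Ram(8246, -589) = {7, 19}; no ℚ_7-point on the conic.

[7, 19]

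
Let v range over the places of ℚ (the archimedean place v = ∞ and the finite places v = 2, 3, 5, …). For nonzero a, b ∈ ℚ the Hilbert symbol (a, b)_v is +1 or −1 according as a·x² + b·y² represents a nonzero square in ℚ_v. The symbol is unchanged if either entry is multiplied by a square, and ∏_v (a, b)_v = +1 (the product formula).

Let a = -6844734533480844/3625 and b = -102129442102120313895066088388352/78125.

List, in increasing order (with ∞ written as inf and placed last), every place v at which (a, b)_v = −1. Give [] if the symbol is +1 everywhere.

Mod squares: a ≡ -1545555, b ≡ -3315. Check v ∈ {∞, 2, 3, 5, 7, 11, 13, 17, 19, 29, 37}.
v=29: a=29^-1·(≡4), b=29^2·(≡23) mod 29; (4|29)=+1, (23|29)=+1; (−1)^{-1·2·14}·(+1)^2·(+1)^-1 = +1.
v=5: a=5^-3·(≡4), b=5^-7·(≡3) mod 5; (4|5)=+1, (3|5)=-1; (−1)^{-3·-7·2}·(+1)^-7·(-1)^-3 = -1.
v=11: a=11^1·(≡1), b=11^2·(≡2) mod 11; (1|11)=+1, (2|11)=-1; (−1)^{1·2·5}·(+1)^2·(-1)^1 = -1.
v=7: a=7^4·(≡6), b=7^6·(≡3) mod 7; (6|7)=-1, (3|7)=-1; (−1)^{4·6·3}·(-1)^6·(-1)^4 = +1.
v=37: a=37^2·(≡26), b=37^4·(≡5) mod 37; (26|37)=+1, (5|37)=-1; (−1)^{2·4·18}·(+1)^4·(-1)^2 = +1.
v=∞: -1545555 < 0 and -3315 < 0  ⇒  (a,b)_∞ = -1.
v=2: v_2(a)=2, v_2(b)=8; units ≡ 5, 5 (mod 8); ε·ε+αω+βω = 0·0+2·1+8·1 ≡ 0  ⇒  (a,b)_2 = +1.
v=3: a=3^1·(≡2), b=3^3·(≡2) mod 3; (2|3)=-1, (2|3)=-1; (−1)^{1·3·1}·(-1)^3·(-1)^1 = -1.
v=19: a=19^1·(≡10), b=19^2·(≡8) mod 19; (10|19)=-1, (8|19)=-1; (−1)^{1·2·9}·(-1)^2·(-1)^1 = -1.
v=13: a=13^2·(≡5), b=13^5·(≡7) mod 13; (5|13)=-1, (7|13)=-1; (−1)^{2·5·6}·(-1)^5·(-1)^2 = -1.
v=17: a=17^3·(≡13), b=17^3·(≡15) mod 17; (13|17)=+1, (15|17)=+1; (−1)^{3·3·8}·(+1)^3·(+1)^3 = +1.
|Ram(-1545555, -3315)| = 6, even; anisotropic at {3, 5, 11, 13, 19, ∞}.

[3, 5, 11, 13, 19, inf]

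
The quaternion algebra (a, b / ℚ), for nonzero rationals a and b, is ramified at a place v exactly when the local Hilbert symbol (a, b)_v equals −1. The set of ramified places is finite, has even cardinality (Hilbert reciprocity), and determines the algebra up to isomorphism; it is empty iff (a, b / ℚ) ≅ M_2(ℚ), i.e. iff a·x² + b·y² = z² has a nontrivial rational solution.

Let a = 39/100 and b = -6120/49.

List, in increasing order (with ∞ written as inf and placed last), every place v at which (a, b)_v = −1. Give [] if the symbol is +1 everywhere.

(a, b) ≡ (39, -170) mod (ℚ^×)²; places V = {2, 3, 5, 7, 13, 17, ∞}.
(a,b)_3: α=1, u≡1; β=2, v≡1 (mod 3); (1|3)=+1, (1|3)=+1; sign (−1)^0·+1^2·+1^1 = +1.
(a,b)_13: α=1, u≡9; β=0, v≡12 (mod 13); (9|13)=+1, (12|13)=+1; sign (−1)^0·+1^0·+1^1 = +1.
(a,b)_5: α=-2, u≡1; β=1, v≡4 (mod 5); (1|5)=+1, (4|5)=+1; sign (−1)^0·+1^1·+1^-2 = +1.
(a,b)_7: α=0, u≡2; β=-2, v≡5 (mod 7); (2|7)=+1, (5|7)=-1; sign (−1)^0·+1^-2·-1^0 = +1.
(a,b)_∞: sgn(39)=+, sgn(-170)=−, so +1.
(a,b)_17: α=0, u≡6; β=1, v≡10 (mod 17); (6|17)=-1, (10|17)=-1; sign (−1)^0·-1^1·-1^0 = -1.
(a,b)_2: α=-2, β=3; u≡7, v≡3 (mod 8); ε(u)ε(v)=1·1, αω(v)=-2·1, βω(u)=3·0; sum ≡ 1  ⇒  -1.
(39, -170 / ℚ) ramifies at {2, 17}: a division algebra.

[2, 17]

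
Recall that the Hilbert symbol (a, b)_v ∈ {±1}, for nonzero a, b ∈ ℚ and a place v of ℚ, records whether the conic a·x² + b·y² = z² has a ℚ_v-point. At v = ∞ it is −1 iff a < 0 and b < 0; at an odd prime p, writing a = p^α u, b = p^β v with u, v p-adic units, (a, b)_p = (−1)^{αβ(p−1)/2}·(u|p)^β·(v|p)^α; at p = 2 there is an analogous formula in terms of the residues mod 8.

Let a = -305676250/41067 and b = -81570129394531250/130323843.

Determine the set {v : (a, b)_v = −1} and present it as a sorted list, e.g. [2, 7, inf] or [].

(a, b) ≡ (-12126, -6) mod (ℚ^×)²; places V = {2, 3, 5, 11, 13, 43, 47, ∞}.
(a,b)_2: α=1, β=1; u≡1, v≡5 (mod 8); ε(u)ε(v)=0·0, αω(v)=1·1, βω(u)=1·0; sum ≡ 1  ⇒  -1.
(a,b)_∞: sgn(-12126)=−, sgn(-6)=−, so -1.
(a,b)_5: α=4, u≡4; β=16, v≡4 (mod 5); (4|5)=+1, (4|5)=+1; sign (−1)^0·+1^16·+1^4 = +1.
(a,b)_43: α=1, u≡5; β=0, v≡3 (mod 43); (5|43)=-1, (3|43)=-1; sign (−1)^0·-1^0·-1^1 = -1.
(a,b)_47: α=1, u≡37; β=2, v≡20 (mod 47); (37|47)=+1, (20|47)=-1; sign (−1)^0·+1^2·-1^1 = -1.
(a,b)_3: α=-5, u≡2; β=-3, v≡1 (mod 3); (2|3)=-1, (1|3)=+1; sign (−1)^1·-1^-3·+1^-5 = +1.
(a,b)_11: α=2, u≡8; β=2, v≡9 (mod 11); (8|11)=-1, (9|11)=+1; sign (−1)^0·-1^2·+1^2 = +1.
(a,b)_13: α=-2, u≡12; β=-6, v≡8 (mod 13); (12|13)=+1, (8|13)=-1; sign (−1)^0·+1^-6·-1^-2 = +1.
Ram(-12126, -6) = {2, 43, 47, ∞}; no ℚ_2-point on the conic.

[2, 43, 47, inf]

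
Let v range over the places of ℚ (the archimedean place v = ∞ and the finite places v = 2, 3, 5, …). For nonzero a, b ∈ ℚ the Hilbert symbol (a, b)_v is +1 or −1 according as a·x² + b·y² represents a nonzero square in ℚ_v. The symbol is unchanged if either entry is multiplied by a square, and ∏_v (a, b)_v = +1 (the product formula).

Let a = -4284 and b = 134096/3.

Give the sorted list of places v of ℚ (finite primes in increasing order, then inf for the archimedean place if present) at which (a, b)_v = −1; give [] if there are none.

(a, b) ≡ (-119, 87) mod (ℚ^×)²; places V = {2, 3, 7, 17, 29, ∞}.
(a,b)_7: α=1, u≡4; β=0, v≡6 (mod 7); (4|7)=+1, (6|7)=-1; sign (−1)^0·+1^0·-1^1 = -1.
(a,b)_3: α=2, u≡1; β=-1, v≡2 (mod 3); (1|3)=+1, (2|3)=-1; sign (−1)^0·+1^-1·-1^2 = +1.
(a,b)_2: α=2, β=4; u≡1, v≡7 (mod 8); ε(u)ε(v)=0·1, αω(v)=2·0, βω(u)=4·0; sum ≡ 0  ⇒  +1.
(a,b)_17: α=1, u≡3; β=2, v≡13 (mod 17); (3|17)=-1, (13|17)=+1; sign (−1)^0·-1^2·+1^1 = +1.
(a,b)_29: α=0, u≡8; β=1, v≡14 (mod 29); (8|29)=-1, (14|29)=-1; sign (−1)^0·-1^1·-1^0 = -1.
(a,b)_∞: sgn(-119)=−, sgn(87)=+, so +1.
Ram(-119, 87) = {7, 29}; no ℚ_7-point on the conic.

[7, 29]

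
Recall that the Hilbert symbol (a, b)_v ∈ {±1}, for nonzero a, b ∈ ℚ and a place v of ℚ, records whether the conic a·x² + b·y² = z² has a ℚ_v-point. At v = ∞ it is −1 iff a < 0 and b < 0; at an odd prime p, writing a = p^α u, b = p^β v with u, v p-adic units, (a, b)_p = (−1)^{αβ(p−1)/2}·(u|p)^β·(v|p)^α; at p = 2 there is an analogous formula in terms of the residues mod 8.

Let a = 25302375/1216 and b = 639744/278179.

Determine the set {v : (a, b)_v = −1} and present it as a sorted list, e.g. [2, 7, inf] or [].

[17, 19]

(a, b) ≡ (4845, 969) mod (ℚ^×)²; places V = {2, 3, 5, 7, 11, 17, 19, ∞}.
(a,b)_5: α=3, u≡4; β=0, v≡1 (mod 5); (4|5)=+1, (1|5)=+1; sign (−1)^0·+1^0·+1^3 = +1.
(a,b)_17: α=1, u≡16; β=1, v≡12 (mod 17); (16|17)=+1, (12|17)=-1; sign (−1)^0·+1^1·-1^1 = -1.
(a,b)_7: α=2, u≡4; β=2, v≡6 (mod 7); (4|7)=+1, (6|7)=-1; sign (−1)^0·+1^2·-1^2 = +1.
(a,b)_2: α=-6, β=8; u≡5, v≡1 (mod 8); ε(u)ε(v)=0·0, αω(v)=-6·0, βω(u)=8·1; sum ≡ 0  ⇒  +1.
(a,b)_11: α=0, u≡9; β=-4, v≡9 (mod 11); (9|11)=+1, (9|11)=+1; sign (−1)^0·+1^-4·+1^0 = +1.
(a,b)_∞: sgn(4845)=+, sgn(969)=+, so +1.
(a,b)_19: α=-1, u≡8; β=-1, v≡3 (mod 19); (8|19)=-1, (3|19)=-1; sign (−1)^1·-1^-1·-1^-1 = -1.
(a,b)_3: α=5, u≡1; β=1, v≡2 (mod 3); (1|3)=+1, (2|3)=-1; sign (−1)^1·+1^1·-1^5 = +1.
(4845, 969 / ℚ) ramifies at {17, 19}: a division algebra.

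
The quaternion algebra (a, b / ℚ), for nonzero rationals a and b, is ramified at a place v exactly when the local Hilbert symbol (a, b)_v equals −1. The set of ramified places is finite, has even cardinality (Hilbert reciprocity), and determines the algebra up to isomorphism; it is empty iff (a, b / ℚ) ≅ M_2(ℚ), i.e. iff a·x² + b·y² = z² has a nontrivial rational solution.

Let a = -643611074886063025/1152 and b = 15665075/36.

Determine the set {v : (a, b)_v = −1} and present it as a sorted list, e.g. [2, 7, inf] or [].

[7, 17, 19, 31]

Mod squares: a ≡ -131138, b ≡ 626603. Check v ∈ {∞, 2, 3, 5, 7, 17, 19, 29, 31, 41}.
v=5: a=5^2·(≡2), b=5^2·(≡3) mod 5; (2|5)=-1, (3|5)=-1; (−1)^{2·2·2}·(-1)^2·(-1)^2 = +1.
v=7: a=7^1·(≡3), b=7^0·(≡6) mod 7; (3|7)=-1, (6|7)=-1; (−1)^{1·0·3}·(-1)^0·(-1)^1 = -1.
v=19: a=19^1·(≡14), b=19^0·(≡13) mod 19; (14|19)=-1, (13|19)=-1; (−1)^{1·0·9}·(-1)^0·(-1)^1 = -1.
v=41: a=41^2·(≡23), b=41^1·(≡9) mod 41; (23|41)=+1, (9|41)=+1; (−1)^{2·1·20}·(+1)^1·(+1)^2 = +1.
v=3: a=3^-2·(≡1), b=3^-2·(≡2) mod 3; (1|3)=+1, (2|3)=-1; (−1)^{-2·-2·1}·(+1)^-2·(-1)^-2 = +1.
v=17: a=17^3·(≡15), b=17^1·(≡12) mod 17; (15|17)=+1, (12|17)=-1; (−1)^{3·1·8}·(+1)^1·(-1)^3 = -1.
v=∞: -131138 < 0 and 626603 > 0  ⇒  (a,b)_∞ = +1.
v=29: a=29^3·(≡2), b=29^1·(≡3) mod 29; (2|29)=-1, (3|29)=-1; (−1)^{3·1·14}·(-1)^1·(-1)^3 = +1.
v=2: v_2(a)=-7, v_2(b)=-2; units ≡ 7, 3 (mod 8); ε·ε+αω+βω = 1·1+-7·1+-2·0 ≡ 0  ⇒  (a,b)_2 = +1.
v=31: a=31^2·(≡11), b=31^1·(≡5) mod 31; (11|31)=-1, (5|31)=+1; (−1)^{2·1·15}·(-1)^1·(+1)^2 = -1.
(-131138, 626603 / ℚ) ramifies at {7, 17, 19, 31}: a division algebra.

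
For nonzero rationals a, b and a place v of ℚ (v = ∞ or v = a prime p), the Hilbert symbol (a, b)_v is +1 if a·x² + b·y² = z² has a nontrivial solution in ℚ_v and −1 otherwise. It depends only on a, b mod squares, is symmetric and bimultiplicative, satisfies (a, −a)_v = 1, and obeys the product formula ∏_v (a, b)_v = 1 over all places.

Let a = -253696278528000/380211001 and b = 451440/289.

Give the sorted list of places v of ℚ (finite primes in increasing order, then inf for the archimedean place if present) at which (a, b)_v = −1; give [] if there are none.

Mod squares: a ≡ -21945, b ≡ 3135. Check v ∈ {∞, 2, 3, 5, 7, 11, 17, 19, 31, 37}.
v=2: v_2(a)=20, v_2(b)=4; units ≡ 7, 7 (mod 8); ε·ε+αω+βω = 1·1+20·0+4·0 ≡ 1  ⇒  (a,b)_2 = -1.
v=5: a=5^3·(≡1), b=5^1·(≡2) mod 5; (1|5)=+1, (2|5)=-1; (−1)^{3·1·2}·(+1)^1·(-1)^3 = -1.
v=31: a=31^-2·(≡26), b=31^0·(≡8) mod 31; (26|31)=-1, (8|31)=+1; (−1)^{-2·0·15}·(-1)^0·(+1)^-2 = +1.
v=3: a=3^3·(≡2), b=3^3·(≡1) mod 3; (2|3)=-1, (1|3)=+1; (−1)^{3·3·1}·(-1)^3·(+1)^3 = +1.
v=∞: -21945 < 0 and 3135 > 0  ⇒  (a,b)_∞ = +1.
v=7: a=7^3·(≡2), b=7^0·(≡5) mod 7; (2|7)=+1, (5|7)=-1; (−1)^{3·0·3}·(+1)^0·(-1)^3 = -1.
v=11: a=11^1·(≡2), b=11^1·(≡7) mod 11; (2|11)=-1, (7|11)=-1; (−1)^{1·1·5}·(-1)^1·(-1)^1 = -1.
v=19: a=19^1·(≡7), b=19^1·(≡12) mod 19; (7|19)=+1, (12|19)=-1; (−1)^{1·1·9}·(+1)^1·(-1)^1 = +1.
v=17: a=17^-2·(≡13), b=17^-2·(≡5) mod 17; (13|17)=+1, (5|17)=-1; (−1)^{-2·-2·8}·(+1)^-2·(-1)^-2 = +1.
v=37: a=37^-2·(≡3), b=37^0·(≡26) mod 37; (3|37)=+1, (26|37)=+1; (−1)^{-2·0·18}·(+1)^0·(+1)^-2 = +1.
Ram(-21945, 3135) = {2, 5, 7, 11}; no ℚ_2-point on the conic.

[2, 5, 7, 11]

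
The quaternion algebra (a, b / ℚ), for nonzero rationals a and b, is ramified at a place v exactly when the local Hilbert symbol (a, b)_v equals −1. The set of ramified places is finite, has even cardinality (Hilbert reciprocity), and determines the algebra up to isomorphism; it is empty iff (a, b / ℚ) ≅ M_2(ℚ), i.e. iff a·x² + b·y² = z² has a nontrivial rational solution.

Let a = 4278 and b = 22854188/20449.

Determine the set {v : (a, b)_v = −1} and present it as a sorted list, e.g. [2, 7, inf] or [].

[3, 17, 19, 31]

(a, b) ≡ (4278, 323) mod (ℚ^×)²; places V = {2, 3, 7, 11, 13, 17, 19, 23, 31, ∞}.
(a,b)_∞: sgn(4278)=+, sgn(323)=+, so +1.
(a,b)_31: α=1, u≡14; β=0, v≡6 (mod 31); (14|31)=+1, (6|31)=-1; sign (−1)^0·+1^0·-1^1 = -1.
(a,b)_19: α=0, u≡3; β=3, v≡9 (mod 19); (3|19)=-1, (9|19)=+1; sign (−1)^0·-1^3·+1^0 = -1.
(a,b)_13: α=0, u≡1; β=-2, v≡8 (mod 13); (1|13)=+1, (8|13)=-1; sign (−1)^0·+1^-2·-1^0 = +1.
(a,b)_23: α=1, u≡2; β=0, v≡4 (mod 23); (2|23)=+1, (4|23)=+1; sign (−1)^0·+1^0·+1^1 = +1.
(a,b)_17: α=0, u≡11; β=1, v≡15 (mod 17); (11|17)=-1, (15|17)=+1; sign (−1)^0·-1^1·+1^0 = -1.
(a,b)_11: α=0, u≡10; β=-2, v≡4 (mod 11); (10|11)=-1, (4|11)=+1; sign (−1)^0·-1^-2·+1^0 = +1.
(a,b)_3: α=1, u≡1; β=0, v≡2 (mod 3); (1|3)=+1, (2|3)=-1; sign (−1)^0·+1^0·-1^1 = -1.
(a,b)_7: α=0, u≡1; β=2, v≡1 (mod 7); (1|7)=+1, (1|7)=+1; sign (−1)^0·+1^2·+1^0 = +1.
(a,b)_2: α=1, β=2; u≡3, v≡3 (mod 8); ε(u)ε(v)=1·1, αω(v)=1·1, βω(u)=2·1; sum ≡ 0  ⇒  +1.
|Ram(4278, 323)| = 4, even; anisotropic at {3, 17, 19, 31}.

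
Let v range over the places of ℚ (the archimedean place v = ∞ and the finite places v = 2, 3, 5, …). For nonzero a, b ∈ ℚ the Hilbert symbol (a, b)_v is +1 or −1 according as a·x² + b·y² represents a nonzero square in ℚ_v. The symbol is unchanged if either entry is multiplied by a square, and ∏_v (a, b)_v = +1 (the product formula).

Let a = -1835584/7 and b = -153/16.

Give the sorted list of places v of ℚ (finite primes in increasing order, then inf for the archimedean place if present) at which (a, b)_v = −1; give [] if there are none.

[17, 29, 43, inf]

Mod squares: a ≡ -200767, b ≡ -17. Check v ∈ {∞, 2, 3, 7, 17, 23, 29, 43}.
v=43: a=43^1·(≡20), b=43^0·(≡20) mod 43; (20|43)=-1, (20|43)=-1; (−1)^{1·0·21}·(-1)^0·(-1)^1 = -1.
v=3: a=3^0·(≡2), b=3^2·(≡1) mod 3; (2|3)=-1, (1|3)=+1; (−1)^{0·2·1}·(-1)^2·(+1)^0 = +1.
v=∞: -200767 < 0 and -17 < 0  ⇒  (a,b)_∞ = -1.
v=23: a=23^1·(≡20), b=23^0·(≡12) mod 23; (20|23)=-1, (12|23)=+1; (−1)^{1·0·11}·(-1)^0·(+1)^1 = +1.
v=2: v_2(a)=6, v_2(b)=-4; units ≡ 1, 7 (mod 8); ε·ε+αω+βω = 0·1+6·0+-4·0 ≡ 0  ⇒  (a,b)_2 = +1.
v=7: a=7^-1·(≡5), b=7^0·(≡4) mod 7; (5|7)=-1, (4|7)=+1; (−1)^{-1·0·3}·(-1)^0·(+1)^-1 = +1.
v=29: a=29^1·(≡14), b=29^0·(≡14) mod 29; (14|29)=-1, (14|29)=-1; (−1)^{1·0·14}·(-1)^0·(-1)^1 = -1.
v=17: a=17^0·(≡6), b=17^1·(≡9) mod 17; (6|17)=-1, (9|17)=+1; (−1)^{0·1·8}·(-1)^1·(+1)^0 = -1.
(-200767, -17 / ℚ) ramifies at {17, 29, 43, ∞}: a division algebra.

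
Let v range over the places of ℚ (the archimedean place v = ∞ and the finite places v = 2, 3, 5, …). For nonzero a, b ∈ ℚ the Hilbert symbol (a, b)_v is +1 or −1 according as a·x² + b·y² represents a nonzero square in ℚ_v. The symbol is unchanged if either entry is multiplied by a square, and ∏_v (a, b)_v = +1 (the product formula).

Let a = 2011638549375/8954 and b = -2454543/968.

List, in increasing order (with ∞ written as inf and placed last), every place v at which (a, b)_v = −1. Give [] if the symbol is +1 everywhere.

[2, 13, 23, 37]

(a, b) ≡ (50026886, -6734) mod (ℚ^×)²; places V = {2, 3, 5, 7, 11, 13, 17, 19, 23, 37, ∞}.
(a,b)_23: α=3, u≡8; β=0, v≡20 (mod 23); (8|23)=+1, (20|23)=-1; sign (−1)^0·+1^0·-1^3 = -1.
(a,b)_17: α=1, u≡10; β=0, v≡15 (mod 17); (10|17)=-1, (15|17)=+1; sign (−1)^0·-1^0·+1^1 = +1.
(a,b)_∞: sgn(50026886)=+, sgn(-6734)=−, so +1.
(a,b)_5: α=4, u≡1; β=0, v≡4 (mod 5); (1|5)=+1, (4|5)=+1; sign (−1)^0·+1^0·+1^4 = +1.
(a,b)_3: α=2, u≡2; β=6, v≡1 (mod 3); (2|3)=-1, (1|3)=+1; sign (−1)^0·-1^6·+1^2 = +1.
(a,b)_11: α=-2, u≡6; β=-2, v≡1 (mod 11); (6|11)=-1, (1|11)=+1; sign (−1)^0·-1^-2·+1^-2 = +1.
(a,b)_19: α=1, u≡15; β=0, v≡9 (mod 19); (15|19)=-1, (9|19)=+1; sign (−1)^0·-1^0·+1^1 = +1.
(a,b)_2: α=-1, β=-3; u≡3, v≡1 (mod 8); ε(u)ε(v)=1·0, αω(v)=-1·0, βω(u)=-3·1; sum ≡ 1  ⇒  -1.
(a,b)_37: α=-1, u≡14; β=1, v≡25 (mod 37); (14|37)=-1, (25|37)=+1; sign (−1)^0·-1^1·+1^-1 = -1.
(a,b)_13: α=1, u≡10; β=1, v≡11 (mod 13); (10|13)=+1, (11|13)=-1; sign (−1)^0·+1^1·-1^1 = -1.
(a,b)_7: α=1, u≡3; β=1, v≡1 (mod 7); (3|7)=-1, (1|7)=+1; sign (−1)^1·-1^1·+1^1 = +1.
|Ram(50026886, -6734)| = 4, even; anisotropic at {2, 13, 23, 37}.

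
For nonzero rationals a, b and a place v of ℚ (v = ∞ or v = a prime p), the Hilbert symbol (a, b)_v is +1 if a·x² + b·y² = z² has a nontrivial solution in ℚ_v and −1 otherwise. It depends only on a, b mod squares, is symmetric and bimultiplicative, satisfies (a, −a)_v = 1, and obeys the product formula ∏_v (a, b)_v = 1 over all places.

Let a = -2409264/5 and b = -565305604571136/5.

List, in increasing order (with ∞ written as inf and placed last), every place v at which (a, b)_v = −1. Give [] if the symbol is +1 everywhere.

(a, b) ≡ (-55, -195) mod (ℚ^×)²; places V = {2, 3, 5, 11, 13, ∞}.
(a,b)_∞: sgn(-55)=−, sgn(-195)=−, so -1.
(a,b)_2: α=4, β=22; u≡1, v≡5 (mod 8); ε(u)ε(v)=0·0, αω(v)=4·1, βω(u)=22·0; sum ≡ 0  ⇒  +1.
(a,b)_11: α=1, u≡6; β=2, v≡9 (mod 11); (6|11)=-1, (9|11)=+1; sign (−1)^0·-1^2·+1^1 = +1.
(a,b)_5: α=-1, u≡1; β=-1, v≡4 (mod 5); (1|5)=+1, (4|5)=+1; sign (−1)^0·+1^-1·+1^-1 = +1.
(a,b)_13: α=2, u≡1; β=5, v≡2 (mod 13); (1|13)=+1, (2|13)=-1; sign (−1)^0·+1^5·-1^2 = +1.
(a,b)_3: α=4, u≡2; β=1, v≡1 (mod 3); (2|3)=-1, (1|3)=+1; sign (−1)^0·-1^1·+1^4 = -1.
(-55, -195 / ℚ) ramifies at {3, ∞}: a division algebra.

[3, inf]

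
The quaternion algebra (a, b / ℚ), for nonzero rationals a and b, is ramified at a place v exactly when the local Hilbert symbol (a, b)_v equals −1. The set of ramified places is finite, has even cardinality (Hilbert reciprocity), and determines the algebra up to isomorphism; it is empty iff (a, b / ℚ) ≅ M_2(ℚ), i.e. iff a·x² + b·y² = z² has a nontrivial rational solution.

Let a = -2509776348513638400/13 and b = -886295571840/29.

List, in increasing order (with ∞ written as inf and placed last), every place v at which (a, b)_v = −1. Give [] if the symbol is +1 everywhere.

Mod squares: a ≡ -12558, b ≡ -115710. Check v ∈ {∞, 2, 3, 5, 7, 13, 19, 23, 29}.
v=29: a=29^0·(≡9), b=29^-1·(≡19) mod 29; (9|29)=+1, (19|29)=-1; (−1)^{0·-1·14}·(+1)^-1·(-1)^0 = +1.
v=19: a=19^2·(≡11), b=19^1·(≡5) mod 19; (11|19)=+1, (5|19)=+1; (−1)^{2·1·9}·(+1)^1·(+1)^2 = +1.
v=7: a=7^1·(≡3), b=7^1·(≡4) mod 7; (3|7)=-1, (4|7)=+1; (−1)^{1·1·3}·(-1)^1·(+1)^1 = +1.
v=13: a=13^-1·(≡12), b=13^0·(≡12) mod 13; (12|13)=+1, (12|13)=+1; (−1)^{-1·0·6}·(+1)^0·(+1)^-1 = +1.
v=2: v_2(a)=11, v_2(b)=7; units ≡ 1, 1 (mod 8); ε·ε+αω+βω = 0·0+11·0+7·0 ≡ 0  ⇒  (a,b)_2 = +1.
v=∞: -12558 < 0 and -115710 < 0  ⇒  (a,b)_∞ = -1.
v=3: a=3^13·(≡2), b=3^9·(≡1) mod 3; (2|3)=-1, (1|3)=+1; (−1)^{13·9·1}·(-1)^9·(+1)^13 = +1.
v=5: a=5^2·(≡3), b=5^1·(≡3) mod 5; (3|5)=-1, (3|5)=-1; (−1)^{2·1·2}·(-1)^1·(-1)^2 = -1.
v=23: a=23^3·(≡13), b=23^2·(≡9) mod 23; (13|23)=+1, (9|23)=+1; (−1)^{3·2·11}·(+1)^2·(+1)^3 = +1.
|Ram(-12558, -115710)| = 2, even; anisotropic at {5, ∞}.

[5, inf]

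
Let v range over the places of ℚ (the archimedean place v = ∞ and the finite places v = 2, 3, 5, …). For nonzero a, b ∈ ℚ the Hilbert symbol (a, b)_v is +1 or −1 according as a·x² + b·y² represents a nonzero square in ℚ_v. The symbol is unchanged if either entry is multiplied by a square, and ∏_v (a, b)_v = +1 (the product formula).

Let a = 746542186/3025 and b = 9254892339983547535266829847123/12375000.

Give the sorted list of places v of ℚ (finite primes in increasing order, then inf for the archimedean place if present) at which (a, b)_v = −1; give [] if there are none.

(a, b) ≡ (444106, 3417986) mod (ℚ^×)²; places V = {2, 3, 5, 11, 13, 17, 19, 23, 29, 31, 37, 41, ∞}.
(a,b)_5: α=-2, u≡1; β=-6, v≡4 (mod 5); (1|5)=+1, (4|5)=+1; sign (−1)^0·+1^-6·+1^-2 = +1.
(a,b)_11: α=-2, u≡9; β=-1, v≡5 (mod 11); (9|11)=+1, (5|11)=+1; sign (−1)^0·+1^-1·+1^-2 = +1.
(a,b)_13: α=1, u≡2; β=3, v≡3 (mod 13); (2|13)=-1, (3|13)=+1; sign (−1)^0·-1^3·+1^1 = -1.
(a,b)_3: α=0, u≡1; β=-2, v≡2 (mod 3); (1|3)=+1, (2|3)=-1; sign (−1)^0·+1^-2·-1^0 = +1.
(a,b)_19: α=1, u≡9; β=3, v≡18 (mod 19); (9|19)=+1, (18|19)=-1; sign (−1)^1·+1^3·-1^1 = +1.
(a,b)_17: α=0, u≡13; β=1, v≡16 (mod 17); (13|17)=+1, (16|17)=+1; sign (−1)^0·+1^1·+1^0 = +1.
(a,b)_∞: sgn(444106)=+, sgn(3417986)=+, so +1.
(a,b)_31: α=1, u≡5; β=4, v≡16 (mod 31); (5|31)=+1, (16|31)=+1; sign (−1)^0·+1^4·+1^1 = +1.
(a,b)_23: α=0, u≡19; β=2, v≡16 (mod 23); (19|23)=-1, (16|23)=+1; sign (−1)^0·-1^2·+1^0 = +1.
(a,b)_41: α=2, u≡28; β=4, v≡20 (mod 41); (28|41)=-1, (20|41)=+1; sign (−1)^0·-1^4·+1^2 = +1.
(a,b)_37: α=0, u≡13; β=1, v≡34 (mod 37); (13|37)=-1, (34|37)=+1; sign (−1)^0·-1^1·+1^0 = -1.
(a,b)_29: α=1, u≡3; β=4, v≡12 (mod 29); (3|29)=-1, (12|29)=-1; sign (−1)^0·-1^4·-1^1 = -1.
(a,b)_2: α=1, β=-3; u≡5, v≡1 (mod 8); ε(u)ε(v)=0·0, αω(v)=1·0, βω(u)=-3·1; sum ≡ 1  ⇒  -1.
|Ram(444106, 3417986)| = 4, even; anisotropic at {2, 13, 29, 37}.

[2, 13, 29, 37]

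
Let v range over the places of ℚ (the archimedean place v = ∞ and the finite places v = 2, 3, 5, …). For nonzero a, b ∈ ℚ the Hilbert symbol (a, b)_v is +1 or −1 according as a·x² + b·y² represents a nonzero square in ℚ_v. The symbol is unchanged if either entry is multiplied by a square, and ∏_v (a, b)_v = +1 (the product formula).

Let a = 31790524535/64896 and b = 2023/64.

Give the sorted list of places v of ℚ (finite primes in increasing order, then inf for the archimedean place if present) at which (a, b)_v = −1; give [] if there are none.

[5, 7, 11, 17]

(a, b) ≡ (5610, 7) mod (ℚ^×)²; places V = {2, 3, 5, 7, 11, 13, 17, ∞}.
(a,b)_11: α=1, u≡9; β=0, v≡6 (mod 11); (9|11)=+1, (6|11)=-1; sign (−1)^0·+1^0·-1^1 = -1.
(a,b)_2: α=-7, β=-6; u≡5, v≡7 (mod 8); ε(u)ε(v)=0·1, αω(v)=-7·0, βω(u)=-6·1; sum ≡ 0  ⇒  +1.
(a,b)_13: α=-2, u≡6; β=0, v≡5 (mod 13); (6|13)=-1, (5|13)=-1; sign (−1)^0·-1^0·-1^-2 = +1.
(a,b)_5: α=1, u≡2; β=0, v≡2 (mod 5); (2|5)=-1, (2|5)=-1; sign (−1)^0·-1^0·-1^1 = -1.
(a,b)_3: α=-1, u≡1; β=0, v≡1 (mod 3); (1|3)=+1, (1|3)=+1; sign (−1)^0·+1^0·+1^-1 = +1.
(a,b)_17: α=3, u≡10; β=2, v≡11 (mod 17); (10|17)=-1, (11|17)=-1; sign (−1)^0·-1^2·-1^3 = -1.
(a,b)_∞: sgn(5610)=+, sgn(7)=+, so +1.
(a,b)_7: α=6, u≡6; β=1, v≡2 (mod 7); (6|7)=-1, (2|7)=+1; sign (−1)^0·-1^1·+1^6 = -1.
Ram(5610, 7) = {5, 7, 11, 17}; no ℚ_5-point on the conic.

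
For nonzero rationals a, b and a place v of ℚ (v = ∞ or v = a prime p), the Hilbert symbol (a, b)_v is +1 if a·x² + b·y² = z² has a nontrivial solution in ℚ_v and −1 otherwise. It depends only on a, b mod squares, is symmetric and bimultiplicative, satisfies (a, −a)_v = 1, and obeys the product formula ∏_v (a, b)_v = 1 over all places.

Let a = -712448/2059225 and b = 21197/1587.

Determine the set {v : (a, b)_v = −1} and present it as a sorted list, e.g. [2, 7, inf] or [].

Mod squares: a ≡ -23, b ≡ 63591. Check v ∈ {∞, 2, 3, 5, 7, 11, 23, 41, 47}.
v=47: a=47^0·(≡32), b=47^1·(≡6) mod 47; (32|47)=+1, (6|47)=+1; (−1)^{0·1·23}·(+1)^1·(+1)^0 = +1.
v=23: a=23^1·(≡10), b=23^-2·(≡20) mod 23; (10|23)=-1, (20|23)=-1; (−1)^{1·-2·11}·(-1)^-2·(-1)^1 = -1.
v=2: v_2(a)=8, v_2(b)=0; units ≡ 1, 7 (mod 8); ε·ε+αω+βω = 0·1+8·0+0·0 ≡ 0  ⇒  (a,b)_2 = +1.
v=3: a=3^0·(≡1), b=3^-1·(≡2) mod 3; (1|3)=+1, (2|3)=-1; (−1)^{0·-1·1}·(+1)^-1·(-1)^0 = +1.
v=41: a=41^-2·(≡31), b=41^1·(≡15) mod 41; (31|41)=+1, (15|41)=-1; (−1)^{-2·1·20}·(+1)^1·(-1)^-2 = +1.
v=11: a=11^2·(≡10), b=11^1·(≡8) mod 11; (10|11)=-1, (8|11)=-1; (−1)^{2·1·5}·(-1)^1·(-1)^2 = -1.
v=∞: -23 < 0 and 63591 > 0  ⇒  (a,b)_∞ = +1.
v=7: a=7^-2·(≡3), b=7^0·(≡3) mod 7; (3|7)=-1, (3|7)=-1; (−1)^{-2·0·3}·(-1)^0·(-1)^-2 = +1.
v=5: a=5^-2·(≡3), b=5^0·(≡1) mod 5; (3|5)=-1, (1|5)=+1; (−1)^{-2·0·2}·(-1)^0·(+1)^-2 = +1.
Ram(-23, 63591) = {11, 23}; no ℚ_11-point on the conic.

[11, 23]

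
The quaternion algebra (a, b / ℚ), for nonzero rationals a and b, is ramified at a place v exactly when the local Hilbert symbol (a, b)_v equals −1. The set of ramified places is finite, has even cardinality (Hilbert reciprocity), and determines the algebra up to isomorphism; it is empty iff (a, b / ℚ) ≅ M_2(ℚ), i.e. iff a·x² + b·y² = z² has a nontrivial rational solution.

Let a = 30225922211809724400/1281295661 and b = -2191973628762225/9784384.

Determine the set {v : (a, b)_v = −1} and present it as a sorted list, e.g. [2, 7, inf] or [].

[2, 3, 11, 29, 41, 47]

Mod squares: a ≡ 1844139, b ≡ -167649. Check v ∈ {∞, 2, 3, 5, 7, 11, 13, 17, 23, 29, 41, 47}.
v=17: a=17^-4·(≡8), b=17^-2·(≡5) mod 17; (8|17)=+1, (5|17)=-1; (−1)^{-4·-2·8}·(+1)^-2·(-1)^-4 = +1.
v=23: a=23^-2·(≡11), b=23^-2·(≡20) mod 23; (11|23)=-1, (20|23)=-1; (−1)^{-2·-2·11}·(-1)^-2·(-1)^-2 = +1.
v=3: a=3^5·(≡1), b=3^7·(≡1) mod 3; (1|3)=+1, (1|3)=+1; (−1)^{5·7·1}·(+1)^7·(+1)^5 = -1.
v=∞: 1844139 > 0 and -167649 < 0  ⇒  (a,b)_∞ = +1.
v=13: a=13^2·(≡2), b=13^0·(≡9) mod 13; (2|13)=-1, (9|13)=+1; (−1)^{2·0·6}·(-1)^0·(+1)^2 = +1.
v=41: a=41^1·(≡21), b=41^1·(≡24) mod 41; (21|41)=+1, (24|41)=-1; (−1)^{1·1·20}·(+1)^1·(-1)^1 = -1.
v=2: v_2(a)=4, v_2(b)=-6; units ≡ 3, 7 (mod 8); ε·ε+αω+βω = 1·1+4·0+-6·1 ≡ 1  ⇒  (a,b)_2 = -1.
v=5: a=5^2·(≡1), b=5^2·(≡4) mod 5; (1|5)=+1, (4|5)=+1; (−1)^{2·2·2}·(+1)^2·(+1)^2 = +1.
v=7: a=7^2·(≡6), b=7^2·(≡2) mod 7; (6|7)=-1, (2|7)=+1; (−1)^{2·2·3}·(-1)^2·(+1)^2 = +1.
v=29: a=29^-1·(≡6), b=29^1·(≡12) mod 29; (6|29)=+1, (12|29)=-1; (−1)^{-1·1·14}·(+1)^1·(-1)^-1 = -1.
v=11: a=11^7·(≡9), b=11^4·(≡7) mod 11; (9|11)=+1, (7|11)=-1; (−1)^{7·4·5}·(+1)^4·(-1)^7 = -1.
v=47: a=47^1·(≡39), b=47^1·(≡10) mod 47; (39|47)=-1, (10|47)=-1; (−1)^{1·1·23}·(-1)^1·(-1)^1 = -1.
(1844139, -167649 / ℚ) ramifies at {2, 3, 11, 29, 41, 47}: a division algebra.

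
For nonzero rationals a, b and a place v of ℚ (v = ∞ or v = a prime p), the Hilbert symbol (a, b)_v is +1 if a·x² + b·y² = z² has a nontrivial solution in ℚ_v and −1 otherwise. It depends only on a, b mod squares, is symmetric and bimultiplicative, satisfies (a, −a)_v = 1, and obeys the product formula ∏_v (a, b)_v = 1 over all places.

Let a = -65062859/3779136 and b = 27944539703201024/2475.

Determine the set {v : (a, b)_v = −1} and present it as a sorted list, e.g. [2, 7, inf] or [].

[11, 17, 41, 47]

Mod squares: a ≡ -779, b ≡ 6846631. Check v ∈ {∞, 2, 3, 5, 11, 17, 19, 41, 47}.
v=47: a=47^0·(≡46), b=47^1·(≡5) mod 47; (46|47)=-1, (5|47)=-1; (−1)^{0·1·23}·(-1)^1·(-1)^0 = -1.
v=17: a=17^4·(≡10), b=17^3·(≡4) mod 17; (10|17)=-1, (4|17)=+1; (−1)^{4·3·8}·(-1)^3·(+1)^4 = -1.
v=2: v_2(a)=-6, v_2(b)=8; units ≡ 5, 7 (mod 8); ε·ε+αω+βω = 0·1+-6·0+8·1 ≡ 0  ⇒  (a,b)_2 = +1.
v=19: a=19^1·(≡5), b=19^3·(≡12) mod 19; (5|19)=+1, (12|19)=-1; (−1)^{1·3·9}·(+1)^3·(-1)^1 = +1.
v=∞: -779 < 0 and 6846631 > 0  ⇒  (a,b)_∞ = +1.
v=3: a=3^-10·(≡1), b=3^-2·(≡1) mod 3; (1|3)=+1, (1|3)=+1; (−1)^{-10·-2·1}·(+1)^-2·(+1)^-10 = +1.
v=11: a=11^0·(≡2), b=11^-1·(≡7) mod 11; (2|11)=-1, (7|11)=-1; (−1)^{0·-1·5}·(-1)^-1·(-1)^0 = -1.
v=5: a=5^0·(≡1), b=5^-2·(≡1) mod 5; (1|5)=+1, (1|5)=+1; (−1)^{0·-2·2}·(+1)^-2·(+1)^0 = +1.
v=41: a=41^1·(≡3), b=41^3·(≡33) mod 41; (3|41)=-1, (33|41)=+1; (−1)^{1·3·20}·(-1)^3·(+1)^1 = -1.
Ram(-779, 6846631) = {11, 17, 41, 47}; no ℚ_11-point on the conic.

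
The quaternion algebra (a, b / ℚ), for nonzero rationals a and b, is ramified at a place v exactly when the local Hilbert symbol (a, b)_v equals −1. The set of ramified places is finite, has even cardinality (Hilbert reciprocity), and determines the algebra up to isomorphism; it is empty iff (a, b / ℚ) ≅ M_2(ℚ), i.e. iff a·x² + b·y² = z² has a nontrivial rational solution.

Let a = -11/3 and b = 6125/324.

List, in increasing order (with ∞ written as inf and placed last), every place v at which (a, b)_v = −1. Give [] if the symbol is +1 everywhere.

Mod squares: a ≡ -33, b ≡ 5. Check v ∈ {∞, 2, 3, 5, 7, 11}.
v=7: a=7^0·(≡1), b=7^2·(≡3) mod 7; (1|7)=+1, (3|7)=-1; (−1)^{0·2·3}·(+1)^2·(-1)^0 = +1.
v=5: a=5^0·(≡3), b=5^3·(≡1) mod 5; (3|5)=-1, (1|5)=+1; (−1)^{0·3·2}·(-1)^3·(+1)^0 = -1.
v=∞: -33 < 0 and 5 > 0  ⇒  (a,b)_∞ = +1.
v=11: a=11^1·(≡7), b=11^0·(≡4) mod 11; (7|11)=-1, (4|11)=+1; (−1)^{1·0·5}·(-1)^0·(+1)^1 = +1.
v=3: a=3^-1·(≡1), b=3^-4·(≡2) mod 3; (1|3)=+1, (2|3)=-1; (−1)^{-1·-4·1}·(+1)^-4·(-1)^-1 = -1.
v=2: v_2(a)=0, v_2(b)=-2; units ≡ 7, 5 (mod 8); ε·ε+αω+βω = 1·0+0·1+-2·0 ≡ 0  ⇒  (a,b)_2 = +1.
|Ram(-33, 5)| = 2, even; anisotropic at {3, 5}.

[3, 5]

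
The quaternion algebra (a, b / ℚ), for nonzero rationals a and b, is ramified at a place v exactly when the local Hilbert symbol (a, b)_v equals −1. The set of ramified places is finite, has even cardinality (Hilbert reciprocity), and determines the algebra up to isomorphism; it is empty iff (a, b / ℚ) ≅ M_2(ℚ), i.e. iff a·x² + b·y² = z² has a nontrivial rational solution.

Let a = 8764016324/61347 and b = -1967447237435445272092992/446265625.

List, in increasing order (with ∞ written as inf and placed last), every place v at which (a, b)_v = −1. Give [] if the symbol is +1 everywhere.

Mod squares: a ≡ 483, b ≡ -14973. Check v ∈ {∞, 2, 3, 5, 7, 11, 13, 17, 23, 31}.
v=7: a=7^3·(≡3), b=7^9·(≡6) mod 7; (3|7)=-1, (6|7)=-1; (−1)^{3·9·3}·(-1)^9·(-1)^3 = -1.
v=∞: 483 > 0 and -14973 < 0  ⇒  (a,b)_∞ = +1.
v=17: a=17^2·(≡11), b=17^0·(≡9) mod 17; (11|17)=-1, (9|17)=+1; (−1)^{2·0·8}·(-1)^0·(+1)^2 = +1.
v=11: a=11^-2·(≡8), b=11^0·(≡4) mod 11; (8|11)=-1, (4|11)=+1; (−1)^{-2·0·5}·(-1)^0·(+1)^-2 = +1.
v=3: a=3^-1·(≡2), b=3^7·(≡1) mod 3; (2|3)=-1, (1|3)=+1; (−1)^{-1·7·1}·(-1)^7·(+1)^-1 = +1.
v=5: a=5^0·(≡2), b=5^-6·(≡3) mod 5; (2|5)=-1, (3|5)=-1; (−1)^{0·-6·2}·(-1)^-6·(-1)^0 = +1.
v=2: v_2(a)=2, v_2(b)=6; units ≡ 3, 3 (mod 8); ε·ε+αω+βω = 1·1+2·1+6·1 ≡ 1  ⇒  (a,b)_2 = -1.
v=23: a=23^1·(≡10), b=23^3·(≡9) mod 23; (10|23)=-1, (9|23)=+1; (−1)^{1·3·11}·(-1)^3·(+1)^1 = +1.
v=13: a=13^-2·(≡2), b=13^-4·(≡3) mod 13; (2|13)=-1, (3|13)=+1; (−1)^{-2·-4·6}·(-1)^-4·(+1)^-2 = +1.
v=31: a=31^2·(≡10), b=31^5·(≡26) mod 31; (10|31)=+1, (26|31)=-1; (−1)^{2·5·15}·(+1)^5·(-1)^2 = +1.
(483, -14973 / ℚ) ramifies at {2, 7}: a division algebra.

[2, 7]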